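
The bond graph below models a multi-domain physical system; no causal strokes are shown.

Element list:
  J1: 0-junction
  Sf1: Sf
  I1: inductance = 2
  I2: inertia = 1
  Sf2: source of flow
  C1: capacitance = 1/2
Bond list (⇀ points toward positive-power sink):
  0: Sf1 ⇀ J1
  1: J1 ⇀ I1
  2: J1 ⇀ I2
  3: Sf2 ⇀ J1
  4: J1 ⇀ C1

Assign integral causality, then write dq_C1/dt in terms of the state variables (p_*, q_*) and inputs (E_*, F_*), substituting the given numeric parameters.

dq_C1/dt = F_Sf1 + F_Sf2 - p_I1/2 - p_I2

β0 |Sf1  (Sf1 (Sf) sets flow on bond)
β3 |Sf2  (Sf2 (Sf) sets flow on bond)
β1 |I1  (I1 outputs flow p/I1)
β2 |I2  (I2 outputs flow p/I2)
β4 |J1  (J1 needs exactly one e-in)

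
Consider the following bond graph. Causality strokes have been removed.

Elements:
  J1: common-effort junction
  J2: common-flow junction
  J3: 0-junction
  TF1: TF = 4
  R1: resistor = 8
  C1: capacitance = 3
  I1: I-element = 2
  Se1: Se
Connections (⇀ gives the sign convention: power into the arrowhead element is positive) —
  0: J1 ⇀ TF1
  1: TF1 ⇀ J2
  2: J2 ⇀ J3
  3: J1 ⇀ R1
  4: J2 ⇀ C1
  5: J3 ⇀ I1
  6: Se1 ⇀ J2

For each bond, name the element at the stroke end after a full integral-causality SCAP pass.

b0 |TF1
b1 |J2
b2 |J3
b3 |J1
b4 |J2
b5 |I1
b6 |J2

b6 stroke at J2  (Se1 fixes effort; stroke away)
b4 stroke at J2  (C1 integral (e out))
b5 stroke at I1  (I1 integral (f out))
b2 stroke at J3  (closing 0-jn rule on J3)
b1 stroke at J2  (J2 flow already set via bond 2)
b0 stroke at TF1  (through TF1, causality passes straight; one stroke at TF1)
b3 stroke at J1  (J1: last free bond brings effort in)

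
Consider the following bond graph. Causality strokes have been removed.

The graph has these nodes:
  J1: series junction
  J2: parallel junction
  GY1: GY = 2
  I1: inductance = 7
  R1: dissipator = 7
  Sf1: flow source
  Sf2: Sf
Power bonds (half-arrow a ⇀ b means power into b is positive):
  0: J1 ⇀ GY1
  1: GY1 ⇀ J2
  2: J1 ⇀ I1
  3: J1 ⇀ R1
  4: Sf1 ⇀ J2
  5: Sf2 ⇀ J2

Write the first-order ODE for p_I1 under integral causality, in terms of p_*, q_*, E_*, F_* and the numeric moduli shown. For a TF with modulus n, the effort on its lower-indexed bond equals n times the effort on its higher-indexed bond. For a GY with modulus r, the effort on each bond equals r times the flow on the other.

dp_I1/dt = 2*F_Sf1 + 2*F_Sf2 - p_I1

b4 stroke at Sf1  (Sf1 fixes flow; stroke at Sf1)
b5 stroke at Sf2  (Sf2: flow source, stroke at near end)
b1 stroke at J2  (only one effort-in slot at J2)
b0 stroke at J1  (GY1: gyrator matches bond 1)
b2 stroke at I1  (I1 outputs flow p/I1)
b3 stroke at J1  (J1: bond 2 brought flow, rest push out)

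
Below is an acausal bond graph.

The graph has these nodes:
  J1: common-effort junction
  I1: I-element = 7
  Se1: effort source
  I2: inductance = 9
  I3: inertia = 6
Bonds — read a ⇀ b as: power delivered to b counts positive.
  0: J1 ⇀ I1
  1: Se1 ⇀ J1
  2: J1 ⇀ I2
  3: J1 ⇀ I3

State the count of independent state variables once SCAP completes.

b1 |J1  (Se1: effort source, stroke at far end)
b0 |I1  (common-e at J1 fixed by 1)
b2 |I2  (J1 effort already set via bond 1)
b3 |I3  (J1 effort already set via bond 1)

3  (I1, I2, I3 all integral)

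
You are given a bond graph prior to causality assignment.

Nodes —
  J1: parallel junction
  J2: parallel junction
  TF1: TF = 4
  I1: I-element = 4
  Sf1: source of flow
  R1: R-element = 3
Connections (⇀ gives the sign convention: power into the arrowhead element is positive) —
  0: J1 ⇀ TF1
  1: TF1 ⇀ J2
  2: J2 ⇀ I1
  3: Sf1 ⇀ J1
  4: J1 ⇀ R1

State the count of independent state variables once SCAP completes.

b3 stroke at Sf1  (Sf1: flow source, stroke at near end)
b2 stroke at I1  (I1 integral (f out))
b1 stroke at J2  (closing 0-jn rule on J2)
b0 stroke at TF1  (TF1 one-in-one-out from 1)
b4 stroke at J1  (J1: last free bond brings effort in)

1  (I1 all integral)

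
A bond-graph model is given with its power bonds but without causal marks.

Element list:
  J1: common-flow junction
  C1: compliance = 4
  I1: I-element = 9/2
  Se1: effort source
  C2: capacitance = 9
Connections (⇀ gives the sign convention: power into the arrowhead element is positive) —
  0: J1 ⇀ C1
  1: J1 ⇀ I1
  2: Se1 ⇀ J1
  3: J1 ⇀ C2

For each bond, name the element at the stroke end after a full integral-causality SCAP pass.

bond 2 stroke→J1  (Se1 (Se) sets effort on bond)
bond 0 stroke→J1  (C1 outputs effort q/C1)
bond 1 stroke→I1  (prefer integral on I1)
bond 3 stroke→J1  (1-jn J1 has f-setter on 1)

b0 |J1
b1 |I1
b2 |J1
b3 |J1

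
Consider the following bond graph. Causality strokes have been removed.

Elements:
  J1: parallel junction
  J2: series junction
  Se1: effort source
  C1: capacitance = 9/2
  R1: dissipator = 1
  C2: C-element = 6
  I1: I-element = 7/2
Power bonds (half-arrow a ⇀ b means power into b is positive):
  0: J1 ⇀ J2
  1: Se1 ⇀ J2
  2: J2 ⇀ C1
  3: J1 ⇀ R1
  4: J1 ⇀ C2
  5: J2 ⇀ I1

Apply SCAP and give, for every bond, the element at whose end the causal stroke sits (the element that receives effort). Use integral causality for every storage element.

#1 |J2  (source Se1 imposes e)
#2 |J2  (prefer integral on C1)
#4 |J1  (C2 integral (e out))
#0 |J2  (common-e at J1 fixed by 4)
#3 |R1  (J1: bond 4 brought effort, rest push out)
#5 |I1  (closing 1-jn rule on J2)

#0 →J2
#1 →J2
#2 →J2
#3 →R1
#4 →J1
#5 →I1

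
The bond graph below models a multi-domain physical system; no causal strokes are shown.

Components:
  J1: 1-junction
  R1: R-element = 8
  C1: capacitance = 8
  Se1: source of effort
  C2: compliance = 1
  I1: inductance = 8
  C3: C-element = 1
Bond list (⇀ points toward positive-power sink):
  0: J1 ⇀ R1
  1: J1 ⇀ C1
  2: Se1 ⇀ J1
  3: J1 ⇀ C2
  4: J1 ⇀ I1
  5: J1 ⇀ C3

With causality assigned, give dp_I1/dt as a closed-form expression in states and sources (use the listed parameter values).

bond 2 stroke→J1  (Se1 fixes effort; stroke away)
bond 1 stroke→J1  (prefer integral on C1)
bond 3 stroke→J1  (prefer integral on C2)
bond 4 stroke→I1  (prefer integral on I1)
bond 0 stroke→J1  (J1 flow already set via bond 4)
bond 5 stroke→J1  (J1 flow already set via bond 4)

dp_I1/dt = E_Se1 - p_I1 - q_C1/8 - q_C2 - q_C3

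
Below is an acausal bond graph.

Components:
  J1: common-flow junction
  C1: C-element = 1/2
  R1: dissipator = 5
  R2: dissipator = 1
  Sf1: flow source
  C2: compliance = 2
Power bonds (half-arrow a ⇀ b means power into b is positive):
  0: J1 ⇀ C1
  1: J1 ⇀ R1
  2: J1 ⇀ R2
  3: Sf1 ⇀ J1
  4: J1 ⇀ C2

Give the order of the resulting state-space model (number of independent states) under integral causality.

#3 →Sf1  (Sf1 (Sf) sets flow on bond)
#0 →J1  (J1: bond 3 brought flow, rest push out)
#1 →J1  (J1 flow already set via bond 3)
#2 →J1  (1-jn J1 has f-setter on 3)
#4 →J1  (common-f at J1 fixed by 3)

2  (C1, C2 all integral)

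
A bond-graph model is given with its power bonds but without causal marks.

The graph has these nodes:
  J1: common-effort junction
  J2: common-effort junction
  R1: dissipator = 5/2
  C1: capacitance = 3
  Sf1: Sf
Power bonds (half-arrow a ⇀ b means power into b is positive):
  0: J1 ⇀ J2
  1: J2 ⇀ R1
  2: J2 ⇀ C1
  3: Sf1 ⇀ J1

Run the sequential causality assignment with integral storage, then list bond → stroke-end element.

β3 stroke→Sf1  (Sf1 fixes flow; stroke at Sf1)
β0 stroke→J1  (only one effort-in slot at J1)
β2 stroke→J2  (C1 integral (e out))
β1 stroke→R1  (J2 effort already set via bond 2)

b0 →J1
b1 →R1
b2 →J2
b3 →Sf1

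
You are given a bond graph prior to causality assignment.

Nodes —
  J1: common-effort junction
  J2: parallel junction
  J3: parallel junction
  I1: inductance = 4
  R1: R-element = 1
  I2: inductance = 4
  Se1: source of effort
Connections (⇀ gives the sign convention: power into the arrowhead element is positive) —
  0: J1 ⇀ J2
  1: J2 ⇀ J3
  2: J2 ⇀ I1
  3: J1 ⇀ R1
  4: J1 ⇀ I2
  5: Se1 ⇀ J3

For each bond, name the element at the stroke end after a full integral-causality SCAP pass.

β5 stroke at J3  (source Se1 imposes e)
β1 stroke at J2  (J3 effort already set via bond 5)
β0 stroke at J1  (0-jn J2 has e-setter on 1)
β2 stroke at I1  (0-jn J2 has e-setter on 1)
β3 stroke at R1  (J1 effort already set via bond 0)
β4 stroke at I2  (common-e at J1 fixed by 0)

β0 |J1
β1 |J2
β2 |I1
β3 |R1
β4 |I2
β5 |J3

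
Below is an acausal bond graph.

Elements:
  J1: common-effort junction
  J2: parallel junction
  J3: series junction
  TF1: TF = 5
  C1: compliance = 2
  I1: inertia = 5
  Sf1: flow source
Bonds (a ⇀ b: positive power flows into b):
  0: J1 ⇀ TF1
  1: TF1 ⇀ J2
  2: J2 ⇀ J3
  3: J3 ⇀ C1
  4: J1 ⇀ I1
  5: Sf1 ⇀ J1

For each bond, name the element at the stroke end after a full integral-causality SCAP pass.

b0 →J1
b1 →TF1
b2 →J2
b3 →J3
b4 →I1
b5 →Sf1

b5 stroke→Sf1  (Sf1 fixes flow; stroke at Sf1)
b3 stroke→J3  (prefer integral on C1)
b2 stroke→J2  (J3 needs exactly one f-in)
b1 stroke→TF1  (0-jn J2 has e-setter on 2)
b0 stroke→J1  (through TF1, causality passes straight; one stroke at TF1)
b4 stroke→I1  (J1 effort already set via bond 0)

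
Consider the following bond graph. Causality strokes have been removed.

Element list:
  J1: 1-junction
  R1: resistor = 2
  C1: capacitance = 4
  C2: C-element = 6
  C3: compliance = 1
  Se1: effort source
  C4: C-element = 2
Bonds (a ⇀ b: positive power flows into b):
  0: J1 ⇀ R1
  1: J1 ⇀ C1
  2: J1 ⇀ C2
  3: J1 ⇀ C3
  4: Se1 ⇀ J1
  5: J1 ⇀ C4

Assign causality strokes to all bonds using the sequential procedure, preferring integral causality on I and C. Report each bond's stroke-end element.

#4 stroke→J1  (Se1: effort source, stroke at far end)
#1 stroke→J1  (C1 outputs effort q/C1)
#2 stroke→J1  (C2 outputs effort q/C2)
#3 stroke→J1  (C3 integral (e out))
#5 stroke→J1  (prefer integral on C4)
#0 stroke→R1  (only one flow-in slot at J1)

bond 0 stroke→R1
bond 1 stroke→J1
bond 2 stroke→J1
bond 3 stroke→J1
bond 4 stroke→J1
bond 5 stroke→J1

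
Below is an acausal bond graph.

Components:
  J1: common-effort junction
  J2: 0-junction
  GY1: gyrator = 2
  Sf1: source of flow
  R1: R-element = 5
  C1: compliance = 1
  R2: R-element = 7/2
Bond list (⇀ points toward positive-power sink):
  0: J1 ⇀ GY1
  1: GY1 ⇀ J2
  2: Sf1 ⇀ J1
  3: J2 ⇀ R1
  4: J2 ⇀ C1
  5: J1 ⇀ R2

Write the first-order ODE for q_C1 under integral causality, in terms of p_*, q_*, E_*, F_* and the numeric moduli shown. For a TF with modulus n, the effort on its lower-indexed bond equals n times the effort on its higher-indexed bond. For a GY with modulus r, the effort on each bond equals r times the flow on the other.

dq_C1/dt = 7*F_Sf1/4 - 43*q_C1/40

b2 stroke at Sf1  (Sf1: flow source, stroke at near end)
b4 stroke at J2  (prefer integral on C1)
b1 stroke at GY1  (0-jn J2 has e-setter on 4)
b3 stroke at R1  (J2: bond 4 brought effort, rest push out)
b0 stroke at GY1  (GY1: gyrator matches bond 1)
b5 stroke at J1  (J1 needs exactly one e-in)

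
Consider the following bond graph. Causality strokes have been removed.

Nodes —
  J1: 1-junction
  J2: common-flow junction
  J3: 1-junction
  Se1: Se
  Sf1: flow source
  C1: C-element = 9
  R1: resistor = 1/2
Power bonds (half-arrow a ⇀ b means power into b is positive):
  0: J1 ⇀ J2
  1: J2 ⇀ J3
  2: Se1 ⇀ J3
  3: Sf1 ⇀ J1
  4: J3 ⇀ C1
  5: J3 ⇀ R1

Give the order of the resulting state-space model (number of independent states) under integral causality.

1  (C1 all integral)

bond 2 stroke at J3  (Se1 (Se) sets effort on bond)
bond 3 stroke at Sf1  (Sf1 (Sf) sets flow on bond)
bond 0 stroke at J1  (1-jn J1 has f-setter on 3)
bond 1 stroke at J2  (common-f at J2 fixed by 0)
bond 4 stroke at J3  (J3: bond 1 brought flow, rest push out)
bond 5 stroke at J3  (J3: bond 1 brought flow, rest push out)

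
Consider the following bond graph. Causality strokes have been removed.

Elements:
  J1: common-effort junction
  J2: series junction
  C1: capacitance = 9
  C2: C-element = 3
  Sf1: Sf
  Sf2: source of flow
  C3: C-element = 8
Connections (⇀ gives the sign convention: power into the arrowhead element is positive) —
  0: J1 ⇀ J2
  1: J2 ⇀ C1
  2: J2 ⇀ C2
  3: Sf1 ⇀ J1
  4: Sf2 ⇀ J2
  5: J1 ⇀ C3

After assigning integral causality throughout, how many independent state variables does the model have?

3  (C1, C2, C3 all integral)

β3 |Sf1  (Sf1 (Sf) sets flow on bond)
β4 |Sf2  (Sf2 (Sf) sets flow on bond)
β0 |J2  (J2 flow already set via bond 4)
β1 |J2  (J2 flow already set via bond 4)
β2 |J2  (J2 flow already set via bond 4)
β5 |J1  (closing 0-jn rule on J1)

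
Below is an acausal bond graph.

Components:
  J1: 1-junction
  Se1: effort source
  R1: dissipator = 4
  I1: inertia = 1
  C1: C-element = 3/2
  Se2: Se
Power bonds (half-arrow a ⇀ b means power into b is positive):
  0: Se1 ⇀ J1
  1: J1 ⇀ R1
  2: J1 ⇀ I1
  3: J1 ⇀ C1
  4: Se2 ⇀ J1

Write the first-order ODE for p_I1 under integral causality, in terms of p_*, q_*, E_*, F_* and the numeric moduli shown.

dp_I1/dt = E_Se1 + E_Se2 - 4*p_I1 - 2*q_C1/3

β0 →J1  (Se1 fixes effort; stroke away)
β4 →J1  (source Se2 imposes e)
β2 →I1  (I1: I, integral causality)
β1 →J1  (1-jn J1 has f-setter on 2)
β3 →J1  (J1: bond 2 brought flow, rest push out)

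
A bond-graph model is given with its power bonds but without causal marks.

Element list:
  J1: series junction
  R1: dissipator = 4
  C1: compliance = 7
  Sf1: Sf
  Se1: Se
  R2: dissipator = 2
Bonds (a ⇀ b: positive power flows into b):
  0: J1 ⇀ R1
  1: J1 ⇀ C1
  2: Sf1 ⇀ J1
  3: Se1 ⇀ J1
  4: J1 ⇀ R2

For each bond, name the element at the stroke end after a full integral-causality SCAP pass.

β2 |Sf1  (Sf1: flow source, stroke at near end)
β3 |J1  (source Se1 imposes e)
β0 |J1  (common-f at J1 fixed by 2)
β1 |J1  (1-jn J1 has f-setter on 2)
β4 |J1  (J1: bond 2 brought flow, rest push out)

β0 |J1
β1 |J1
β2 |Sf1
β3 |J1
β4 |J1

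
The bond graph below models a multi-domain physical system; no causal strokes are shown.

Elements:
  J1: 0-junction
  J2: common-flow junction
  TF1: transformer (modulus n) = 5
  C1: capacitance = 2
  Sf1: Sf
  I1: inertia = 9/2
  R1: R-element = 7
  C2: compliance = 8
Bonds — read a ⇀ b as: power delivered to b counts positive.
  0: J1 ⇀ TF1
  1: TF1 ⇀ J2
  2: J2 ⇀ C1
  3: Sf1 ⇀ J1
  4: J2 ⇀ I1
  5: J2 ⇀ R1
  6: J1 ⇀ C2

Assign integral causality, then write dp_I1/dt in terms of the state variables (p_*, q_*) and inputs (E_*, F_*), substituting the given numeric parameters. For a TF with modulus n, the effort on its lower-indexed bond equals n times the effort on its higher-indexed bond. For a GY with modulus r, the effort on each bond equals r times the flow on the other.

dp_I1/dt = -14*p_I1/9 - q_C1/2 + q_C2/40

b3 stroke at Sf1  (source Sf1 imposes f)
b2 stroke at J2  (C1 integral (e out))
b4 stroke at I1  (I1 integral (f out))
b1 stroke at J2  (J2: bond 4 brought flow, rest push out)
b5 stroke at J2  (J2: bond 4 brought flow, rest push out)
b0 stroke at TF1  (through TF1, causality passes straight; one stroke at TF1)
b6 stroke at J1  (J1 needs exactly one e-in)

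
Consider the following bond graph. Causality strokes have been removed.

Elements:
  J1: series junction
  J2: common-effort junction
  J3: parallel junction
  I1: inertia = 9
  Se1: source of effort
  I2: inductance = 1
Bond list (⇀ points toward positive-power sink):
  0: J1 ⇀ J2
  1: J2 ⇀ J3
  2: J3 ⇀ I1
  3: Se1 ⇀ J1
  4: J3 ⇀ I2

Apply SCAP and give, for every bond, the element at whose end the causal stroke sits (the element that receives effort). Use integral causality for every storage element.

bond 0 |J2
bond 1 |J3
bond 2 |I1
bond 3 |J1
bond 4 |I2

b3 stroke→J1  (Se1 (Se) sets effort on bond)
b0 stroke→J2  (closing 1-jn rule on J1)
b1 stroke→J3  (common-e at J2 fixed by 0)
b2 stroke→I1  (J3: bond 1 brought effort, rest push out)
b4 stroke→I2  (0-jn J3 has e-setter on 1)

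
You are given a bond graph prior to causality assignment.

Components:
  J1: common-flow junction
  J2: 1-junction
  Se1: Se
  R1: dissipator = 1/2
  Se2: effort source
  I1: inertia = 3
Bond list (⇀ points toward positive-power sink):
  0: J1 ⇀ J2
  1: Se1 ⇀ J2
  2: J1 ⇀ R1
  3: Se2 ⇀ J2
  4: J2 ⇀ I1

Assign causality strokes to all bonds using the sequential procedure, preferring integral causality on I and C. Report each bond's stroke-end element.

#0 →J2
#1 →J2
#2 →J1
#3 →J2
#4 →I1

b1 |J2  (Se1 fixes effort; stroke away)
b3 |J2  (Se2 (Se) sets effort on bond)
b4 |I1  (I1: I, integral causality)
b0 |J2  (1-jn J2 has f-setter on 4)
b2 |J1  (1-jn J1 has f-setter on 0)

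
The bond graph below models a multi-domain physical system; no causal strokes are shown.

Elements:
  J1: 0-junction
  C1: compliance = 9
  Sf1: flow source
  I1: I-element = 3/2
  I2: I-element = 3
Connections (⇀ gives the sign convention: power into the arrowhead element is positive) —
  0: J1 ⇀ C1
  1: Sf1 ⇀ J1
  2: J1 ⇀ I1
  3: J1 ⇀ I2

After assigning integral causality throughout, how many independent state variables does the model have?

3  (C1, I1, I2 all integral)

b1 stroke at Sf1  (Sf1 fixes flow; stroke at Sf1)
b0 stroke at J1  (C1 integral (e out))
b2 stroke at I1  (J1 effort already set via bond 0)
b3 stroke at I2  (0-jn J1 has e-setter on 0)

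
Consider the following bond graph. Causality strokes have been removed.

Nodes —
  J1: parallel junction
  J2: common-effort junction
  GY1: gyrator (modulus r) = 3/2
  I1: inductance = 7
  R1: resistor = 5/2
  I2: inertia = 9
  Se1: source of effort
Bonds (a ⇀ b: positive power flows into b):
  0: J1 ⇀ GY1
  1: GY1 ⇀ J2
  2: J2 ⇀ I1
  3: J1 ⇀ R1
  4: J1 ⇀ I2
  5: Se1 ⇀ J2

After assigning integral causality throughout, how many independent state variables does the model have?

2  (I1, I2 all integral)

#5 stroke at J2  (Se1: effort source, stroke at far end)
#1 stroke at GY1  (J2 effort already set via bond 5)
#2 stroke at I1  (common-e at J2 fixed by 5)
#0 stroke at GY1  (GY1 both-in/both-out from 1)
#4 stroke at I2  (I2: I, integral causality)
#3 stroke at J1  (only one effort-in slot at J1)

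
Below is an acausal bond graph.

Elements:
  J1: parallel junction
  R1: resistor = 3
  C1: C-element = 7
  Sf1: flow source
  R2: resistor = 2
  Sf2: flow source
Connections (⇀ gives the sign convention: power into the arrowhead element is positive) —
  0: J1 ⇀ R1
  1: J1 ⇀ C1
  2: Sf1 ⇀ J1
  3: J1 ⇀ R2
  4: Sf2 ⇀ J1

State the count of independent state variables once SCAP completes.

1  (C1 all integral)

#2 stroke at Sf1  (source Sf1 imposes f)
#4 stroke at Sf2  (Sf2 (Sf) sets flow on bond)
#1 stroke at J1  (C1: C, integral causality)
#0 stroke at R1  (J1 effort already set via bond 1)
#3 stroke at R2  (0-jn J1 has e-setter on 1)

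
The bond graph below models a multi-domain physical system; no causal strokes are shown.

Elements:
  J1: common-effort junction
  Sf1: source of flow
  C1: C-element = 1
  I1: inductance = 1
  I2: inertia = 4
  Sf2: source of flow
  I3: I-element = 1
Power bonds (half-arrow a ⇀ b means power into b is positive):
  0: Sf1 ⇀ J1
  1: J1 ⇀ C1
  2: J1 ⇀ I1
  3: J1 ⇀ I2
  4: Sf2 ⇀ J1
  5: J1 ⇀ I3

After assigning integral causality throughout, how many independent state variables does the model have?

bond 0 stroke→Sf1  (Sf1: flow source, stroke at near end)
bond 4 stroke→Sf2  (Sf2 (Sf) sets flow on bond)
bond 1 stroke→J1  (C1: C, integral causality)
bond 2 stroke→I1  (J1: bond 1 brought effort, rest push out)
bond 3 stroke→I2  (J1 effort already set via bond 1)
bond 5 stroke→I3  (0-jn J1 has e-setter on 1)

4  (C1, I1, I2, I3 all integral)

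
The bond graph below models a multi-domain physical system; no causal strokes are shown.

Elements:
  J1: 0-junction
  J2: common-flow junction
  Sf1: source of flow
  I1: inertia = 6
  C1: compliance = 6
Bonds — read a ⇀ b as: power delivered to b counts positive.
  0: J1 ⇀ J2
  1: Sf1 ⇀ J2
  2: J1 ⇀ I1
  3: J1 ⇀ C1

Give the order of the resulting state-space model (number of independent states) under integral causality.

2  (C1, I1 all integral)

#1 stroke at Sf1  (source Sf1 imposes f)
#0 stroke at J2  (J2: bond 1 brought flow, rest push out)
#2 stroke at I1  (prefer integral on I1)
#3 stroke at J1  (J1 needs exactly one e-in)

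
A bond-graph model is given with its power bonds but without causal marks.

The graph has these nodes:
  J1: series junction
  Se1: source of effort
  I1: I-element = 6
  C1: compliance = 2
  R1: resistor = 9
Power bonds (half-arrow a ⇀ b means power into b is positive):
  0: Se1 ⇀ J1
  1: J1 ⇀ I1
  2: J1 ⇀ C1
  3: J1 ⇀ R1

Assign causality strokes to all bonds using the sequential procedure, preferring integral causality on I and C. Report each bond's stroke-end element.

bond 0 stroke at J1
bond 1 stroke at I1
bond 2 stroke at J1
bond 3 stroke at J1

β0 |J1  (Se1 (Se) sets effort on bond)
β1 |I1  (I1 integral (f out))
β2 |J1  (1-jn J1 has f-setter on 1)
β3 |J1  (1-jn J1 has f-setter on 1)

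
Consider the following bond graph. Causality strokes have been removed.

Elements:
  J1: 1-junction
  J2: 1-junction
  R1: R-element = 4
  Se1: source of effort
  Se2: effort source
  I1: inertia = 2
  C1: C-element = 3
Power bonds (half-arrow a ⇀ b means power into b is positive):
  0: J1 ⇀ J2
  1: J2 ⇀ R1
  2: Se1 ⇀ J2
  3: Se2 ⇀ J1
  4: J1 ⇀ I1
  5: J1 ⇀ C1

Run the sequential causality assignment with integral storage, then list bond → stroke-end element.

bond 0 |J1
bond 1 |J2
bond 2 |J2
bond 3 |J1
bond 4 |I1
bond 5 |J1

#2 →J2  (Se1 (Se) sets effort on bond)
#3 →J1  (Se2: effort source, stroke at far end)
#4 →I1  (I1: I, integral causality)
#0 →J1  (J1 flow already set via bond 4)
#5 →J1  (1-jn J1 has f-setter on 4)
#1 →J2  (common-f at J2 fixed by 0)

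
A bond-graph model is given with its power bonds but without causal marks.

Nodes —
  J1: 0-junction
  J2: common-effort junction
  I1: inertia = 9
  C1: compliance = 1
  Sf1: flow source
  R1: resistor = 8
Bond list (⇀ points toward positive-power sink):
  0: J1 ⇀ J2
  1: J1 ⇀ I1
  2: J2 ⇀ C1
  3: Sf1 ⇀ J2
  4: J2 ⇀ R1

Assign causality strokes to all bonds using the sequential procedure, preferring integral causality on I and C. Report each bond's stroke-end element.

#0 stroke→J1
#1 stroke→I1
#2 stroke→J2
#3 stroke→Sf1
#4 stroke→R1

β3 |Sf1  (source Sf1 imposes f)
β1 |I1  (prefer integral on I1)
β0 |J1  (closing 0-jn rule on J1)
β2 |J2  (C1 integral (e out))
β4 |R1  (J2 effort already set via bond 2)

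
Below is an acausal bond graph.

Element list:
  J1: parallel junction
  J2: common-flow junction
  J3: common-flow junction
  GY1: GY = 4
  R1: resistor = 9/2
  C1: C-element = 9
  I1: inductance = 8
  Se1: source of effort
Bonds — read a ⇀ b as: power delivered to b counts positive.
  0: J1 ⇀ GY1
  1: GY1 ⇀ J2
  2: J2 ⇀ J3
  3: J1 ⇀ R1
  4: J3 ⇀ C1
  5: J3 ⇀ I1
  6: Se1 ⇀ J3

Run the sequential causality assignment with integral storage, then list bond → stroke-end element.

b0 stroke at J1
b1 stroke at J2
b2 stroke at J3
b3 stroke at R1
b4 stroke at J3
b5 stroke at I1
b6 stroke at J3

b6 stroke at J3  (source Se1 imposes e)
b4 stroke at J3  (C1 outputs effort q/C1)
b5 stroke at I1  (I1 integral (f out))
b2 stroke at J3  (J3 flow already set via bond 5)
b1 stroke at J2  (J2: bond 2 brought flow, rest push out)
b0 stroke at J1  (GY1: gyrator matches bond 1)
b3 stroke at R1  (J1: bond 0 brought effort, rest push out)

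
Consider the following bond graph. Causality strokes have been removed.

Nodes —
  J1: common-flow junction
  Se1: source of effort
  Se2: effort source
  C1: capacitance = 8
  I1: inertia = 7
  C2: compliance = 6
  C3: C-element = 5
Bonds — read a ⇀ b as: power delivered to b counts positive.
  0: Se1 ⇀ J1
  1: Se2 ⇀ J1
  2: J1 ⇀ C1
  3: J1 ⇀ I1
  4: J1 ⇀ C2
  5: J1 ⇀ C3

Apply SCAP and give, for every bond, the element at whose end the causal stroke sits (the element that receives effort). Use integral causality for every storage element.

#0 stroke→J1
#1 stroke→J1
#2 stroke→J1
#3 stroke→I1
#4 stroke→J1
#5 stroke→J1

b0 stroke→J1  (Se1: effort source, stroke at far end)
b1 stroke→J1  (source Se2 imposes e)
b2 stroke→J1  (C1: C, integral causality)
b3 stroke→I1  (I1 integral (f out))
b4 stroke→J1  (common-f at J1 fixed by 3)
b5 stroke→J1  (J1 flow already set via bond 3)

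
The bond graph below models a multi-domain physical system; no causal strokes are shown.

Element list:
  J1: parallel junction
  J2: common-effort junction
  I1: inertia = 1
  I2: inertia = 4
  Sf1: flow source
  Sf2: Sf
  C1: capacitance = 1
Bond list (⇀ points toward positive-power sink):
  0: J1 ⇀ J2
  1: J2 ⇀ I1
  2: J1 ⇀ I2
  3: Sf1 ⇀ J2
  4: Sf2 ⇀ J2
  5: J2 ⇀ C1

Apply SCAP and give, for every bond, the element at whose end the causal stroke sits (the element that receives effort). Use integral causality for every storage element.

β0 →J1
β1 →I1
β2 →I2
β3 →Sf1
β4 →Sf2
β5 →J2

#3 |Sf1  (Sf1: flow source, stroke at near end)
#4 |Sf2  (source Sf2 imposes f)
#1 |I1  (prefer integral on I1)
#2 |I2  (I2 outputs flow p/I2)
#0 |J1  (closing 0-jn rule on J1)
#5 |J2  (J2 needs exactly one e-in)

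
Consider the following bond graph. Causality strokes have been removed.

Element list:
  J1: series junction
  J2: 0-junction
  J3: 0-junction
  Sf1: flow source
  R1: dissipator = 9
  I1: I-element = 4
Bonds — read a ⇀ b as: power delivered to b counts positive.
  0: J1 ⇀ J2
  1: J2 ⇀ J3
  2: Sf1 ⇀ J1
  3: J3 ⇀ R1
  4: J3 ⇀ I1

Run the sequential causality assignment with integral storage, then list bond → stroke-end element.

β2 →Sf1  (Sf1: flow source, stroke at near end)
β0 →J1  (1-jn J1 has f-setter on 2)
β1 →J2  (closing 0-jn rule on J2)
β4 →I1  (I1 integral (f out))
β3 →J3  (only one effort-in slot at J3)

#0 |J1
#1 |J2
#2 |Sf1
#3 |J3
#4 |I1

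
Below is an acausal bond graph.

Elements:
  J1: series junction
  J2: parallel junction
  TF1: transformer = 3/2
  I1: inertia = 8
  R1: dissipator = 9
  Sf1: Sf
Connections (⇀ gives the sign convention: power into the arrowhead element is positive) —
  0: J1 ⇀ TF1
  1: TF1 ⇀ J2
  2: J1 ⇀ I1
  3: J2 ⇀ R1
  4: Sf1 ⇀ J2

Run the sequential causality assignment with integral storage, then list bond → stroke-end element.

#4 stroke→Sf1  (Sf1 (Sf) sets flow on bond)
#2 stroke→I1  (prefer integral on I1)
#0 stroke→J1  (J1: bond 2 brought flow, rest push out)
#1 stroke→TF1  (TF TF1: opposite of bond 0)
#3 stroke→J2  (only one effort-in slot at J2)

bond 0 stroke at J1
bond 1 stroke at TF1
bond 2 stroke at I1
bond 3 stroke at J2
bond 4 stroke at Sf1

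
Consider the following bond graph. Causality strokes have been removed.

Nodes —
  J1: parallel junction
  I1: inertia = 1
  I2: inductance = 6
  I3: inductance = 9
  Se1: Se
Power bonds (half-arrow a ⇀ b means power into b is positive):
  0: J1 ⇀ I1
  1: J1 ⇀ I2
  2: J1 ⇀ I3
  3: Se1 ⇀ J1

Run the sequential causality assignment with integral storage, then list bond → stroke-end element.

bond 3 stroke→J1  (source Se1 imposes e)
bond 0 stroke→I1  (0-jn J1 has e-setter on 3)
bond 1 stroke→I2  (J1: bond 3 brought effort, rest push out)
bond 2 stroke→I3  (0-jn J1 has e-setter on 3)

bond 0 stroke at I1
bond 1 stroke at I2
bond 2 stroke at I3
bond 3 stroke at J1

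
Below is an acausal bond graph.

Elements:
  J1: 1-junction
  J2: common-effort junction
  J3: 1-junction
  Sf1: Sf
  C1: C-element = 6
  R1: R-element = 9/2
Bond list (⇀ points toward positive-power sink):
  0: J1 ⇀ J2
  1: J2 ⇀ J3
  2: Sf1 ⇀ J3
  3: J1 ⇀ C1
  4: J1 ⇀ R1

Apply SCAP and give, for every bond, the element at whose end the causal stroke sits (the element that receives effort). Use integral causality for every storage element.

bond 0 stroke at J2
bond 1 stroke at J3
bond 2 stroke at Sf1
bond 3 stroke at J1
bond 4 stroke at J1

bond 2 stroke→Sf1  (Sf1 (Sf) sets flow on bond)
bond 1 stroke→J3  (J3: bond 2 brought flow, rest push out)
bond 0 stroke→J2  (J2: last free bond brings effort in)
bond 3 stroke→J1  (J1 flow already set via bond 0)
bond 4 stroke→J1  (J1: bond 0 brought flow, rest push out)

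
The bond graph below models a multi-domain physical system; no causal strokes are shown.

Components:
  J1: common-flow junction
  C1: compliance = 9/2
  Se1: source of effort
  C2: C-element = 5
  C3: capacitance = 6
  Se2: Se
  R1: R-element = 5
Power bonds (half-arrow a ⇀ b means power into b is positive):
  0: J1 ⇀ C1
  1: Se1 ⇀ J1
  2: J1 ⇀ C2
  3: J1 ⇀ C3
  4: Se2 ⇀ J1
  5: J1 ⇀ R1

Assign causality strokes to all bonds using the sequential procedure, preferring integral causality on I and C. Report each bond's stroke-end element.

bond 0 stroke at J1
bond 1 stroke at J1
bond 2 stroke at J1
bond 3 stroke at J1
bond 4 stroke at J1
bond 5 stroke at R1

β1 |J1  (Se1 (Se) sets effort on bond)
β4 |J1  (Se2 fixes effort; stroke away)
β0 |J1  (C1 outputs effort q/C1)
β2 |J1  (prefer integral on C2)
β3 |J1  (C3: C, integral causality)
β5 |R1  (only one flow-in slot at J1)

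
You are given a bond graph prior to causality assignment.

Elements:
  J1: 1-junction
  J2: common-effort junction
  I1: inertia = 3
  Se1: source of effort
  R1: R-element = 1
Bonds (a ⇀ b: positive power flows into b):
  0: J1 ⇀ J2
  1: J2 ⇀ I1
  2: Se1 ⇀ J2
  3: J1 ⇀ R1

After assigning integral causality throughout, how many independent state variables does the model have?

#2 stroke→J2  (source Se1 imposes e)
#0 stroke→J1  (0-jn J2 has e-setter on 2)
#1 stroke→I1  (J2: bond 2 brought effort, rest push out)
#3 stroke→R1  (J1: last free bond brings flow in)

1  (I1 all integral)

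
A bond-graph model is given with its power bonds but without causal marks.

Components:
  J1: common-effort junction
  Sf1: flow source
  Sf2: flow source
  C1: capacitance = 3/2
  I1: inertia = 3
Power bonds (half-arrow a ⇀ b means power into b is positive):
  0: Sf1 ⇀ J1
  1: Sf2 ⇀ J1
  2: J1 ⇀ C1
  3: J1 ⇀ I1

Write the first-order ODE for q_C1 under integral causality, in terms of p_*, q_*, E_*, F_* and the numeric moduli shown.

bond 0 stroke→Sf1  (Sf1 (Sf) sets flow on bond)
bond 1 stroke→Sf2  (Sf2: flow source, stroke at near end)
bond 2 stroke→J1  (prefer integral on C1)
bond 3 stroke→I1  (common-e at J1 fixed by 2)

dq_C1/dt = F_Sf1 + F_Sf2 - p_I1/3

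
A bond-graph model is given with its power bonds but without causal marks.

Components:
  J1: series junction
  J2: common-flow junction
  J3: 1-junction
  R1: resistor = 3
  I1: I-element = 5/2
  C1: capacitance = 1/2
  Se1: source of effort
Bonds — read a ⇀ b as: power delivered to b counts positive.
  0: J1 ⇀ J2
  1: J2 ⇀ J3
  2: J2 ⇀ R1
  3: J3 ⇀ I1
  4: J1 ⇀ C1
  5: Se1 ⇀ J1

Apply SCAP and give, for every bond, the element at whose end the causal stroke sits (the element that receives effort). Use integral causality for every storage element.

bond 0 →J2
bond 1 →J3
bond 2 →J2
bond 3 →I1
bond 4 →J1
bond 5 →J1

b5 stroke→J1  (Se1 (Se) sets effort on bond)
b3 stroke→I1  (prefer integral on I1)
b1 stroke→J3  (J3 flow already set via bond 3)
b0 stroke→J2  (J2 flow already set via bond 1)
b2 stroke→J2  (1-jn J2 has f-setter on 1)
b4 stroke→J1  (J1: bond 0 brought flow, rest push out)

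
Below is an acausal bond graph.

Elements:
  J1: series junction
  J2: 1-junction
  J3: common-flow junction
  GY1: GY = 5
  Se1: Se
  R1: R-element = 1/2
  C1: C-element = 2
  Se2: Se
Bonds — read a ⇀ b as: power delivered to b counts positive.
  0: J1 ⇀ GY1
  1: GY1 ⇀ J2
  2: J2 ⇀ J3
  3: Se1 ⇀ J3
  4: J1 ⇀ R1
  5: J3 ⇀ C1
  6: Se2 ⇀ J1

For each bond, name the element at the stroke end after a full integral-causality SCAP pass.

#3 →J3  (Se1: effort source, stroke at far end)
#6 →J1  (Se2 (Se) sets effort on bond)
#5 →J3  (C1: C, integral causality)
#2 →J2  (J3 needs exactly one f-in)
#1 →GY1  (closing 1-jn rule on J2)
#0 →GY1  (through GY1, causality inverts; strokes same side of GY1)
#4 →J1  (J1: bond 0 brought flow, rest push out)

b0 →GY1
b1 →GY1
b2 →J2
b3 →J3
b4 →J1
b5 →J3
b6 →J1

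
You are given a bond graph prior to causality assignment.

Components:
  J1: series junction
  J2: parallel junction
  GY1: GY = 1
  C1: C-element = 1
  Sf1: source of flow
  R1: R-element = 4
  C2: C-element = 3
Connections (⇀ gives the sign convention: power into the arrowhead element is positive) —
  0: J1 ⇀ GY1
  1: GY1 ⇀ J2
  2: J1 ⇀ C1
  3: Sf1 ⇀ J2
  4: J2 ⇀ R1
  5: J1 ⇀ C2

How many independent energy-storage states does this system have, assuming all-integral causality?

2  (C1, C2 all integral)

#3 stroke→Sf1  (Sf1: flow source, stroke at near end)
#2 stroke→J1  (C1 integral (e out))
#5 stroke→J1  (C2 outputs effort q/C2)
#0 stroke→GY1  (only one flow-in slot at J1)
#1 stroke→GY1  (GY1 both-in/both-out from 0)
#4 stroke→J2  (J2: last free bond brings effort in)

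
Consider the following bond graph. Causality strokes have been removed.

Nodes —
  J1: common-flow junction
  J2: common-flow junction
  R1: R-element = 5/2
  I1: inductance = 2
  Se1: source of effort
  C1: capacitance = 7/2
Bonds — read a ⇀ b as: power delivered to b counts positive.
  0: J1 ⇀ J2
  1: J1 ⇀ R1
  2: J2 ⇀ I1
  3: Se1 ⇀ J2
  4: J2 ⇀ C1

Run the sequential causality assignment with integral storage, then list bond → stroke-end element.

bond 3 stroke at J2  (Se1: effort source, stroke at far end)
bond 2 stroke at I1  (I1 outputs flow p/I1)
bond 0 stroke at J2  (common-f at J2 fixed by 2)
bond 4 stroke at J2  (common-f at J2 fixed by 2)
bond 1 stroke at J1  (J1: bond 0 brought flow, rest push out)

β0 →J2
β1 →J1
β2 →I1
β3 →J2
β4 →J2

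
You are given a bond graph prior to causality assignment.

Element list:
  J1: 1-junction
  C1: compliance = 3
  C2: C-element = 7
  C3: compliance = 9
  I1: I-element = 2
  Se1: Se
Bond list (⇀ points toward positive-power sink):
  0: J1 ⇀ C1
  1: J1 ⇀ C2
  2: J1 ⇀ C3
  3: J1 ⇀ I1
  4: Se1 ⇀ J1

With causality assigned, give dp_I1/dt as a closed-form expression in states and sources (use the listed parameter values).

dp_I1/dt = E_Se1 - q_C1/3 - q_C2/7 - q_C3/9

bond 4 →J1  (Se1: effort source, stroke at far end)
bond 0 →J1  (C1: C, integral causality)
bond 1 →J1  (C2: C, integral causality)
bond 2 →J1  (C3 integral (e out))
bond 3 →I1  (J1 needs exactly one f-in)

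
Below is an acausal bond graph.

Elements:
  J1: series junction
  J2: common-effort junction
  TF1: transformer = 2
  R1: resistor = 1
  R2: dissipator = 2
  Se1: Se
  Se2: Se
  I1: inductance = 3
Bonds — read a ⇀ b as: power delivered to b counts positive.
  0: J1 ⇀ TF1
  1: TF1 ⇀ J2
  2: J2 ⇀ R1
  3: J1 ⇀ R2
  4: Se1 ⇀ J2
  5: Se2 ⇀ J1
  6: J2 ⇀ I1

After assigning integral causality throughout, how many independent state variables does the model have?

β4 →J2  (Se1: effort source, stroke at far end)
β5 →J1  (Se2 (Se) sets effort on bond)
β1 →TF1  (common-e at J2 fixed by 4)
β2 →R1  (0-jn J2 has e-setter on 4)
β6 →I1  (common-e at J2 fixed by 4)
β0 →J1  (TF TF1: opposite of bond 1)
β3 →R2  (only one flow-in slot at J1)

1  (I1 all integral)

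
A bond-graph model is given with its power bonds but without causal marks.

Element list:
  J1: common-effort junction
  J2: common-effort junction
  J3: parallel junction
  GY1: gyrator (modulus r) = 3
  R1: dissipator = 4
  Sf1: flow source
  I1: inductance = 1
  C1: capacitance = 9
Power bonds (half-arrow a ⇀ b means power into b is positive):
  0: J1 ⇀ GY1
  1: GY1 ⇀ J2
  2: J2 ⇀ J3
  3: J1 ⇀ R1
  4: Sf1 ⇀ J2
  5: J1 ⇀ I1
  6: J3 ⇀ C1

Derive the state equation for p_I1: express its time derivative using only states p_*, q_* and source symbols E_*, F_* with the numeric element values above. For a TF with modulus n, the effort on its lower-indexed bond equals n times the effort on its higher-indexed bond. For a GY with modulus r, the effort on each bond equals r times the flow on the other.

b4 →Sf1  (Sf1 (Sf) sets flow on bond)
b5 →I1  (I1 integral (f out))
b6 →J3  (C1 outputs effort q/C1)
b2 →J2  (common-e at J3 fixed by 6)
b1 →GY1  (J2: bond 2 brought effort, rest push out)
b0 →GY1  (GY1 both-in/both-out from 1)
b3 →J1  (closing 0-jn rule on J1)

dp_I1/dt = -4*p_I1 - 4*q_C1/27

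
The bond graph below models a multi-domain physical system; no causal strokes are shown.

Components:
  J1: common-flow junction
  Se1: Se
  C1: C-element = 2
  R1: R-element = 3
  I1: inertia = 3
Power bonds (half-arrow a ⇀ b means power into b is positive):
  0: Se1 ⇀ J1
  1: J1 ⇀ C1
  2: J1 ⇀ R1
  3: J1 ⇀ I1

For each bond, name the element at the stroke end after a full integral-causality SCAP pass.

bond 0 stroke at J1  (Se1: effort source, stroke at far end)
bond 1 stroke at J1  (C1: C, integral causality)
bond 3 stroke at I1  (I1 integral (f out))
bond 2 stroke at J1  (J1: bond 3 brought flow, rest push out)

bond 0 →J1
bond 1 →J1
bond 2 →J1
bond 3 →I1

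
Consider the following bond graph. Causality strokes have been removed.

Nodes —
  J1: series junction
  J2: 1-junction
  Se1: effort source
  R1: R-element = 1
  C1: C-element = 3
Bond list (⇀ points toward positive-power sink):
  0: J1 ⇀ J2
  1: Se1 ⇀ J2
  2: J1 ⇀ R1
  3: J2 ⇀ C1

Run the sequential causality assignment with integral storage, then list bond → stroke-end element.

b0 |J1
b1 |J2
b2 |R1
b3 |J2

b1 →J2  (Se1: effort source, stroke at far end)
b3 →J2  (C1: C, integral causality)
b0 →J1  (J2 needs exactly one f-in)
b2 →R1  (closing 1-jn rule on J1)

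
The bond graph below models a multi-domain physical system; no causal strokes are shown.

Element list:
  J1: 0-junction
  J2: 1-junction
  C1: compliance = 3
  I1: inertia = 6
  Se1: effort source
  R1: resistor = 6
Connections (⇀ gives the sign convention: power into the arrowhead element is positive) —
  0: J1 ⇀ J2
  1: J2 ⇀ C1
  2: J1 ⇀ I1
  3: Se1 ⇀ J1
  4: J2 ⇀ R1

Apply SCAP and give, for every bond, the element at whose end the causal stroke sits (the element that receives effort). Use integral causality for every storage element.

bond 0 |J2
bond 1 |J2
bond 2 |I1
bond 3 |J1
bond 4 |R1

#3 stroke→J1  (source Se1 imposes e)
#0 stroke→J2  (0-jn J1 has e-setter on 3)
#2 stroke→I1  (J1: bond 3 brought effort, rest push out)
#1 stroke→J2  (C1: C, integral causality)
#4 stroke→R1  (J2: last free bond brings flow in)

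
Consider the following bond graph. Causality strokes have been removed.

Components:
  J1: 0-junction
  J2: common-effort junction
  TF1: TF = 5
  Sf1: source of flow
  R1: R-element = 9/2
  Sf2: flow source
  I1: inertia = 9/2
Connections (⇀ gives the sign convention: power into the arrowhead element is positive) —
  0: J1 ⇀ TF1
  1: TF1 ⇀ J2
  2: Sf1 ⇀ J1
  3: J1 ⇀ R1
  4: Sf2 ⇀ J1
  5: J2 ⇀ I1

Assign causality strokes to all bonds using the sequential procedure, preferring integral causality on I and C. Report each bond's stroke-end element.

#0 →TF1
#1 →J2
#2 →Sf1
#3 →J1
#4 →Sf2
#5 →I1

b2 |Sf1  (Sf1 (Sf) sets flow on bond)
b4 |Sf2  (source Sf2 imposes f)
b5 |I1  (I1 outputs flow p/I1)
b1 |J2  (only one effort-in slot at J2)
b0 |TF1  (TF1: transformer flips bond 1)
b3 |J1  (only one effort-in slot at J1)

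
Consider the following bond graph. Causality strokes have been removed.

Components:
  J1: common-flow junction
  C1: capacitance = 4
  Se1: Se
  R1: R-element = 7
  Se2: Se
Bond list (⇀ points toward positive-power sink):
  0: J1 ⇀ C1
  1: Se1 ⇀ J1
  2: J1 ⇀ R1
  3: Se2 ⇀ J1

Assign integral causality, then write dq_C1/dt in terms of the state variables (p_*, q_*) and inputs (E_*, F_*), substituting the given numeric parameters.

dq_C1/dt = E_Se1/7 + E_Se2/7 - q_C1/28

#1 stroke at J1  (Se1 fixes effort; stroke away)
#3 stroke at J1  (source Se2 imposes e)
#0 stroke at J1  (C1 outputs effort q/C1)
#2 stroke at R1  (closing 1-jn rule on J1)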